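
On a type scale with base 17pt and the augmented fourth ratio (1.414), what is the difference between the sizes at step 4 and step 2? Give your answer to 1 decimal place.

34.0pt

Step 2: 17.0 × 1.414² = 33.990pt
Step 4: 17.0 × 1.414⁴ = 67.959pt
Difference: 67.959 − 33.990 = 33.969pt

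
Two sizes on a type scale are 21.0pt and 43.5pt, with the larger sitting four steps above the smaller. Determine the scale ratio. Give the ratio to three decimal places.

r⁴ = 43.5 / 21.0, so r = (43.5/21.0)^(1/4).
r = 2.0714^(1/4) ≈ 1.1997

1.200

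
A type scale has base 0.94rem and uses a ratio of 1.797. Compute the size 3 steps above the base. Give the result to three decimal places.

5.455rem

0.94 × 1.797³ = 0.94 × 5.80289 ≈ 5.455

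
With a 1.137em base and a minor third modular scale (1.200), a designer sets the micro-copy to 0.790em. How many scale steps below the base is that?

2

1.200ⁿ = 1.137 / 0.790 = 1.4392
n = ln(1.4392) / ln(1.200) = 0.3641 / 0.1823 ≈ 2.00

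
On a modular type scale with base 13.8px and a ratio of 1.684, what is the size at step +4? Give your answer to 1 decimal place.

111.0px

Each step on a modular scale multiplies by the ratio, so the size n steps from the base is base × ratioⁿ.
13.8 × 1.684⁴ = 13.8 × 8.04208 ≈ 110.98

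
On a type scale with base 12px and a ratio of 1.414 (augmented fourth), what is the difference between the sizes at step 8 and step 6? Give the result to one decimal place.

Step 6: 12.0 × 1.414⁶ = 95.913px
Step 8: 12.0 × 1.414⁸ = 191.768px
Difference: 191.768 − 95.913 = 95.855px

95.9px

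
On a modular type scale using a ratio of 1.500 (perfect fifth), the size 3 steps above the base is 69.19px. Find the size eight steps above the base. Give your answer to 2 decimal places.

525.41px

69.19 × 1.500⁵ = 69.19 × 7.59375 ≈ 525.412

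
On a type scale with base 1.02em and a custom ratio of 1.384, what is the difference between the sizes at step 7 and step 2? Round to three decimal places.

7.967em

Step 2: 1.02 × 1.384² = 1.95377em
Step 7: 1.02 × 1.384⁷ = 9.92094em
Difference: 9.92094 − 1.95377 = 7.96717em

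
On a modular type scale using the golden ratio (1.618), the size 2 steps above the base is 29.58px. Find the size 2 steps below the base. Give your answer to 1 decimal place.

4.3px

29.58 ÷ 1.618⁴ = 29.58 ÷ 6.85353 ≈ 4.316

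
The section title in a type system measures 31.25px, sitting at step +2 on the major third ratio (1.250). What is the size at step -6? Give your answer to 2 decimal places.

5.24px

31.25 ÷ 1.250⁸ = 31.25 ÷ 5.96046 ≈ 5.243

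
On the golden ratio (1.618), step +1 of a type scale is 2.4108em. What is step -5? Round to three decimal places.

0.134em

Moving from step +1 to step -5 is 6 steps down, so divide by r⁶.
2.4108 ÷ 1.618⁶ = 2.4108 ÷ 17.94201 ≈ 0.134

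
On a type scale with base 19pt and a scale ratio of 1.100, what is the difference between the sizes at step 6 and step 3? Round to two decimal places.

Step 3: 19.0 × 1.100³ = 25.2890pt
Step 6: 19.0 × 1.100⁶ = 33.6597pt
Difference: 33.6597 − 25.2890 = 8.3707pt

8.37pt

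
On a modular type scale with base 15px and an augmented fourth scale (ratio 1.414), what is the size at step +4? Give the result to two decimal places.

15.0 × 1.414⁴ = 15.0 × 3.99758 ≈ 59.96

59.96px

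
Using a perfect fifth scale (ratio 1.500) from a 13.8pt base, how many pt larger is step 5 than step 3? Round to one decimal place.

Step 3: 13.8 × 1.500³ = 46.575pt
Step 5: 13.8 × 1.500⁵ = 104.794pt
Difference: 104.794 − 46.575 = 58.219pt

58.2pt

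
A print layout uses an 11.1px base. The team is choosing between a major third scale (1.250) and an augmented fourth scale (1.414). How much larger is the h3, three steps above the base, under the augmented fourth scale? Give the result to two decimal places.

9.70px

Major third: 11.1 × 1.250³ = 21.6797px
Augmented fourth: 11.1 × 1.414³ = 31.3813px
Difference: 31.3813 − 21.6797 = 9.7016px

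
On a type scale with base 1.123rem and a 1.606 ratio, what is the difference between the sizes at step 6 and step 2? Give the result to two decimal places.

Step 2: 1.123 × 1.606² = 2.8965rem
Step 6: 1.123 × 1.606⁶ = 19.2687rem
Difference: 19.2687 − 2.8965 = 16.3722rem

16.37rem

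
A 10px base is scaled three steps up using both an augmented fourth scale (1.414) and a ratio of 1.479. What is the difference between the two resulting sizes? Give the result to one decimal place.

Augmented fourth: 10.0 × 1.414³ = 28.271px
At 1.479: 10.0 × 1.479³ = 32.352px
Difference: 32.352 − 28.271 = 4.081px

4.1px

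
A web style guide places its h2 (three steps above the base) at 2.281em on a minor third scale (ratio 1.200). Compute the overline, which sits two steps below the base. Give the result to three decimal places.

Moving from step +3 to step -2 is 5 steps down, so divide by r⁵.
2.281 ÷ 1.200⁵ = 2.281 ÷ 2.48832 ≈ 0.917

0.917em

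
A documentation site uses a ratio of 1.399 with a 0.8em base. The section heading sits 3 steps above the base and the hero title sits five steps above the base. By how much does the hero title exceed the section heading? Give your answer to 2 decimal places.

Step 3: 0.8 × 1.399³ = 2.1905em
Step 5: 0.8 × 1.399⁵ = 4.2872em
Difference: 4.2872 − 2.1905 = 2.0967em

2.10em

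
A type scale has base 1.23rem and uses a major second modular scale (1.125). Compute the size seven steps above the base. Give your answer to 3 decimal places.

A modular type scale is a geometric sequence: sizeₙ = base × rⁿ.
1.23 × 1.125⁷ = 1.23 × 2.28070 ≈ 2.805

2.805rem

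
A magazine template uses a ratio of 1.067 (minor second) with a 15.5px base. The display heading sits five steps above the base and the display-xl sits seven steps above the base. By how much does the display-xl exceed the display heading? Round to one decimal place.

Step 5: 15.5 × 1.067⁵ = 21.436px
Step 7: 15.5 × 1.067⁷ = 24.405px
Difference: 24.405 − 21.436 = 2.969px

3.0px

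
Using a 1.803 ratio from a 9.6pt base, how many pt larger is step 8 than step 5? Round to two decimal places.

Step 5: 9.6 × 1.803⁵ = 182.9152pt
Step 8: 9.6 × 1.803⁸ = 1072.1043pt
Difference: 1072.1043 − 182.9152 = 889.1891pt

889.19pt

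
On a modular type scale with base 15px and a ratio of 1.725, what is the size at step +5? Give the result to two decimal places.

A modular type scale is a geometric sequence: sizeₙ = base × rⁿ.
15.0 × 1.725⁵ = 15.0 × 15.27374 ≈ 229.11

229.11px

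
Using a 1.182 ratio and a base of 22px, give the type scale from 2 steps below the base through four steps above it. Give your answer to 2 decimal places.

15.75px, 18.61px, 22.00px, 26.00px, 30.74px, 36.33px, 42.94px

Step -2: 22.0 ÷ 1.182² = 15.75
Step -1: 22.0 ÷ 1.182 = 18.61
Step 0: 22px
Step 1: 22.0 × 1.182 = 26.00
Step 2: 22.0 × 1.182² = 30.74
Step 3: 22.0 × 1.182³ = 36.33
Step 4: 22.0 × 1.182⁴ = 42.94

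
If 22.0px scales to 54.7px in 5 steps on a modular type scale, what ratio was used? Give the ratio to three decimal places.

1.200

r⁵ = 54.7 / 22.0, so r = (54.7/22.0)^(1/5).
r = 2.4864^(1/5) ≈ 1.1998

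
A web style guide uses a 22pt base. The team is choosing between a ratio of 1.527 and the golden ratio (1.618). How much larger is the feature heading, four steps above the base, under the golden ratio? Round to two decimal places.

31.16pt

At 1.527: 22.0 × 1.527⁴ = 119.6131pt
Golden ratio: 22.0 × 1.618⁴ = 150.7776pt
Difference: 150.7776 − 119.6131 = 31.1645pt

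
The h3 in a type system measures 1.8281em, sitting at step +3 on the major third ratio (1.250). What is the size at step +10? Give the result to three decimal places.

8.717em

1.8281 × 1.250⁷ = 1.8281 × 4.76837 ≈ 8.717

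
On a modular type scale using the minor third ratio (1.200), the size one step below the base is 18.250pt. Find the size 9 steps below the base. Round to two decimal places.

The gap is -9 − (-1) = -8 steps, so the factor is 1.200^-8.
18.250 ÷ 1.200⁸ = 18.250 ÷ 4.29982 ≈ 4.244

4.24pt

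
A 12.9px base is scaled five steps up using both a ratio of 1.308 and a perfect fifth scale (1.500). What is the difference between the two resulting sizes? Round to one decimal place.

48.6px

At 1.308: 12.9 × 1.308⁵ = 49.389px
Perfect fifth: 12.9 × 1.500⁵ = 97.959px
Difference: 97.959 − 49.389 = 48.570px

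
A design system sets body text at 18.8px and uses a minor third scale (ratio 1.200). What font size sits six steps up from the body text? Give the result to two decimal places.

56.14px

Every step multiplies by the scale ratio.
18.8 × 1.200⁶ = 18.8 × 2.98598 ≈ 56.14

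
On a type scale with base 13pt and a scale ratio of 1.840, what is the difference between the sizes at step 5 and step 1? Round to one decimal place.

Step 1: 13.0 × 1.840 = 23.920pt
Step 5: 13.0 × 1.840⁵ = 274.178pt
Difference: 274.178 − 23.920 = 250.258pt

250.3pt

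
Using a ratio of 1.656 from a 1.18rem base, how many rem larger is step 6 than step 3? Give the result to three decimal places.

Step 3: 1.18 × 1.656³ = 5.35874rem
Step 6: 1.18 × 1.656⁶ = 24.33571rem
Difference: 24.33571 − 5.35874 = 18.97697rem

18.977rem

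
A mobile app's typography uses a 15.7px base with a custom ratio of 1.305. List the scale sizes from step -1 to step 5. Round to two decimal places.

12.03px, 15.70px, 20.49px, 26.74px, 34.89px, 45.53px, 59.42px

Step -1: 15.7 ÷ 1.305 = 12.03
Step 0: 15.7px
Step 1: 15.7 × 1.305 = 20.49
Step 2: 15.7 × 1.305² = 26.74
Step 3: 15.7 × 1.305³ = 34.89
Step 4: 15.7 × 1.305⁴ = 45.53
Step 5: 15.7 × 1.305⁵ = 59.42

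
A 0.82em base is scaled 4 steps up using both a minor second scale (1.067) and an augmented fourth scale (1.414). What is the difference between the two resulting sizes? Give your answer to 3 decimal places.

2.215em

Minor second: 0.82 × 1.067⁴ = 1.06285em
Augmented fourth: 0.82 × 1.414⁴ = 3.27802em
Difference: 3.27802 − 1.06285 = 2.21517em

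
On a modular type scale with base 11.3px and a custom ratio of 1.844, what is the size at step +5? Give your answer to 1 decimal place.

11.3 × 1.844⁵ = 11.3 × 21.32085 ≈ 240.93

240.9px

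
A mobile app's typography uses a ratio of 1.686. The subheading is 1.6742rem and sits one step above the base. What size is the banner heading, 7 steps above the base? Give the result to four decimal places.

1.6742 × 1.686⁶ = 1.6742 × 22.96918 ≈ 38.4550

38.4550rem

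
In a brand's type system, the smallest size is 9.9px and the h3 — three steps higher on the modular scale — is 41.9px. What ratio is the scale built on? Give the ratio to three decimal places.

1.618

The ratio satisfies 9.9 × r³ = 41.9, so r = (41.9 / 9.9)^(1/3).
r = 4.2323^(1/3) ≈ 1.6176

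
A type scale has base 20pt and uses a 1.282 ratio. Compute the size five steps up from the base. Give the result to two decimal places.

69.26pt

20.0 × 1.282⁵ = 20.0 × 3.46290 ≈ 69.26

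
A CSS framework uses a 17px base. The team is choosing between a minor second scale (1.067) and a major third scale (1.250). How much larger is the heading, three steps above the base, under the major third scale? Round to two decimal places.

Minor second: 17.0 × 1.067³ = 20.6511px
Major third: 17.0 × 1.250³ = 33.2031px
Difference: 33.2031 − 20.6511 = 12.5520px

12.55px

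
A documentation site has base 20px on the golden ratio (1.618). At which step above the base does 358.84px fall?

6

1.618ⁿ = 358.84 / 20 = 17.9420
n = ln(17.9420) / ln(1.618) = 2.8871 / 0.4812 ≈ 6.00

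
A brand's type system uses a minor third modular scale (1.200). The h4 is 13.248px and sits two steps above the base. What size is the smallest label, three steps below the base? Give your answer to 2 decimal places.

5.32px

13.248 ÷ 1.200⁵ = 13.248 ÷ 2.48832 ≈ 5.324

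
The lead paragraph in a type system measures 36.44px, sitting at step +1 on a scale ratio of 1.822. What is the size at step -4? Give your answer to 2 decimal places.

The gap is -4 − (1) = -5 steps, so the factor is 1.822^-5.
36.44 ÷ 1.822⁵ = 36.44 ÷ 20.07899 ≈ 1.815

1.81px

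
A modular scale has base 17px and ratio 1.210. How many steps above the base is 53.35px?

6

1.210ⁿ = 53.35 / 17 = 3.1382
n = ln(3.1382) / ln(1.210) = 1.1437 / 0.1906 ≈ 6.00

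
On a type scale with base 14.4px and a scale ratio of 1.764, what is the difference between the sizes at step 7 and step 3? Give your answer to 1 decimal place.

686.3px

Step 3: 14.4 × 1.764³ = 79.042px
Step 7: 14.4 × 1.764⁷ = 765.337px
Difference: 765.337 − 79.042 = 686.295px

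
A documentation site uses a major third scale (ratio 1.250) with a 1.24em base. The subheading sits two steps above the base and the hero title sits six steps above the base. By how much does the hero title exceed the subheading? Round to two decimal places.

2.79em

Step 2: 1.24 × 1.250² = 1.9375em
Step 6: 1.24 × 1.250⁶ = 4.7302em
Difference: 4.7302 − 1.9375 = 2.7927em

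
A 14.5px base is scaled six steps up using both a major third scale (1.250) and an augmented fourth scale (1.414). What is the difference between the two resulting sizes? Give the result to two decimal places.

Major third: 14.5 × 1.250⁶ = 55.3131px
Augmented fourth: 14.5 × 1.414⁶ = 115.8949px
Difference: 115.8949 − 55.3131 = 60.5818px

60.58px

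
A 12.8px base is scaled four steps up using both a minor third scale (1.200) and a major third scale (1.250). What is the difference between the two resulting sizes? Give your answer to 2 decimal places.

Minor third: 12.8 × 1.200⁴ = 26.5421px
Major third: 12.8 × 1.250⁴ = 31.2500px
Difference: 31.2500 − 26.5421 = 4.7079px

4.71px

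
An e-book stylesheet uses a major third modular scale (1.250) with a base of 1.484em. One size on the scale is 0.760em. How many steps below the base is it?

3

1.250ⁿ = 1.484 / 0.760 = 1.9526
n = ln(1.9526) / ln(1.250) = 0.6692 / 0.2231 ≈ 3.00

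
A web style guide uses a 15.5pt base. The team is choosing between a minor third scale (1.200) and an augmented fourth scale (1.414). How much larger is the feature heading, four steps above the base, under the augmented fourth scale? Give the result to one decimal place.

29.8pt

Minor third: 15.5 × 1.200⁴ = 32.141pt
Augmented fourth: 15.5 × 1.414⁴ = 61.963pt
Difference: 61.963 − 32.141 = 29.822pt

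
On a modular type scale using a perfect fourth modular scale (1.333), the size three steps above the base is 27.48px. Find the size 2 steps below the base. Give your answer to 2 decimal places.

6.53px

27.48 ÷ 1.333⁵ = 27.48 ÷ 4.20873 ≈ 6.529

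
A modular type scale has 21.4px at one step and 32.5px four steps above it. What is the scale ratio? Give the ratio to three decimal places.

1.110

r⁴ = 32.5 / 21.4, so r = (32.5/21.4)^(1/4).
r = 1.5187^(1/4) ≈ 1.1101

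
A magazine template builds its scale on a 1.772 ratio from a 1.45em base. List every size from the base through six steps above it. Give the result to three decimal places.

Step 0: 1.45em
Step 1: 1.45 × 1.772 = 2.569
Step 2: 1.45 × 1.772² = 4.553
Step 3: 1.45 × 1.772³ = 8.068
Step 4: 1.45 × 1.772⁴ = 14.296
Step 5: 1.45 × 1.772⁵ = 25.333
Step 6: 1.45 × 1.772⁶ = 44.890

1.450em, 2.569em, 4.553em, 8.068em, 14.296em, 25.333em, 44.890em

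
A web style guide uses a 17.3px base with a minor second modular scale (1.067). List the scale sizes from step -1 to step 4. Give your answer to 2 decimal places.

16.21px, 17.30px, 18.46px, 19.70px, 21.02px, 22.42px

Step -1: 17.3 ÷ 1.067 = 16.21
Step 0: 17.3px
Step 1: 17.3 × 1.067 = 18.46
Step 2: 17.3 × 1.067² = 19.70
Step 3: 17.3 × 1.067³ = 21.02
Step 4: 17.3 × 1.067⁴ = 22.42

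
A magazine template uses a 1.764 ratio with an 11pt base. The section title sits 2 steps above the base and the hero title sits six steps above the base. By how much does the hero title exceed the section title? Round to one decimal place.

Step 2: 11.0 × 1.764² = 34.229pt
Step 6: 11.0 × 1.764⁶ = 331.424pt
Difference: 331.424 − 34.229 = 297.195pt

297.2pt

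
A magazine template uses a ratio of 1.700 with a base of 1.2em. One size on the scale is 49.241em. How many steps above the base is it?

7

1.700ⁿ = 49.241 / 1.2 = 41.0342
n = ln(41.0342) / ln(1.700) = 3.7144 / 0.5306 ≈ 7.00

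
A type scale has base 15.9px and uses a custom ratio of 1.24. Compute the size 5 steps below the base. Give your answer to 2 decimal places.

5.42px

A modular type scale is a geometric sequence: sizeₙ = base × rⁿ.
15.9 ÷ 1.24⁵ = 15.9 ÷ 2.93163 ≈ 5.42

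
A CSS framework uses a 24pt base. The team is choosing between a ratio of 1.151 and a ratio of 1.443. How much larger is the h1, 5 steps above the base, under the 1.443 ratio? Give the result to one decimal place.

101.7pt

At 1.151: 24.0 × 1.151⁵ = 48.483pt
At 1.443: 24.0 × 1.443⁵ = 150.156pt
Difference: 150.156 − 48.483 = 101.673pt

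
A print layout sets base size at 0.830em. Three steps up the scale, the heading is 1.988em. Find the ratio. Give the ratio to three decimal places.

1.338

r³ = 1.988 / 0.830, so r = (1.988/0.830)^(1/3).
r = 2.3952^(1/3) ≈ 1.3380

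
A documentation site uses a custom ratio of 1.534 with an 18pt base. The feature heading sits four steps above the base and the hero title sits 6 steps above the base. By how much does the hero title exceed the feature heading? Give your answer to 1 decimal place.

Step 4: 18.0 × 1.534⁴ = 99.672pt
Step 6: 18.0 × 1.534⁶ = 234.544pt
Difference: 234.544 − 99.672 = 134.872pt

134.9pt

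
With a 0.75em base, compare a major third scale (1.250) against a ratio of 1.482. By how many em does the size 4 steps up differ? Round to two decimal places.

Major third: 0.75 × 1.250⁴ = 1.8311em
At 1.482: 0.75 × 1.482⁴ = 3.6179em
Difference: 3.6179 − 1.8311 = 1.7868em

1.79em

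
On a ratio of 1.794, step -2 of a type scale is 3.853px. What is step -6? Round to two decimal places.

The gap is -6 − (-2) = -4 steps, so the factor is 1.794^-4.
3.853 ÷ 1.794⁴ = 3.853 ÷ 10.35833 ≈ 0.372

0.37px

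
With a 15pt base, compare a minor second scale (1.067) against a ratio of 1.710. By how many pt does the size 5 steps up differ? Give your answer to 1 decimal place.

Minor second: 15.0 × 1.067⁵ = 20.745pt
At 1.710: 15.0 × 1.710⁵ = 219.317pt
Difference: 219.317 − 20.745 = 198.572pt

198.6pt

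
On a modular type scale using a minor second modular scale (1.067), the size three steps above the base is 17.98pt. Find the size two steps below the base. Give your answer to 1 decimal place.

17.98 ÷ 1.067⁵ = 17.98 ÷ 1.38300 ≈ 13.001

13.0pt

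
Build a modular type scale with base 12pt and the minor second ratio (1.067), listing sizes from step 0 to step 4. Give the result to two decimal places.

Step 0: 12pt
Step 1: 12.0 × 1.067 = 12.80
Step 2: 12.0 × 1.067² = 13.66
Step 3: 12.0 × 1.067³ = 14.58
Step 4: 12.0 × 1.067⁴ = 15.55

12.00pt, 12.80pt, 13.66pt, 14.58pt, 15.55pt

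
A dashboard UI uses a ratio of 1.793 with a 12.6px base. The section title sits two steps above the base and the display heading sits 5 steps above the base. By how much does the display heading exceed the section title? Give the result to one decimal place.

Step 2: 12.6 × 1.793² = 40.507px
Step 5: 12.6 × 1.793⁵ = 233.492px
Difference: 233.492 − 40.507 = 192.985px

193.0px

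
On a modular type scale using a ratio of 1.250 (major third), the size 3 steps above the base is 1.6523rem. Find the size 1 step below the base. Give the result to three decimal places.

1.6523 ÷ 1.250⁴ = 1.6523 ÷ 2.44141 ≈ 0.677

0.677rem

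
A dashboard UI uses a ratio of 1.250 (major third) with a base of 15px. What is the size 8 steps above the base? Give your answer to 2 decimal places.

89.41px

Every step multiplies by the scale ratio.
15.0 × 1.250⁸ = 15.0 × 5.96046 ≈ 89.41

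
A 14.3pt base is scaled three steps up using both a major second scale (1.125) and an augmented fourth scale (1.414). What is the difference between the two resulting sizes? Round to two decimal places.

20.07pt

Major second: 14.3 × 1.125³ = 20.3607pt
Augmented fourth: 14.3 × 1.414³ = 40.4282pt
Difference: 40.4282 − 20.3607 = 20.0675pt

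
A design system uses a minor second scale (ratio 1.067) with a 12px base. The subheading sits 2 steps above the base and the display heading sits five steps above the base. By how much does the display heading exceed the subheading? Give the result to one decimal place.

Step 2: 12.0 × 1.067² = 13.662px
Step 5: 12.0 × 1.067⁵ = 16.596px
Difference: 16.596 − 13.662 = 2.934px

2.9px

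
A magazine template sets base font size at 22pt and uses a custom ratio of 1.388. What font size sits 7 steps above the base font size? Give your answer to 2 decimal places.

218.35pt

Every step multiplies by the scale ratio.
22.0 × 1.388⁷ = 22.0 × 9.92490 ≈ 218.35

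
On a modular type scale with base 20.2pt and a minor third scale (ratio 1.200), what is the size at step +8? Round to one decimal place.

86.9pt

20.2 × 1.200⁸ = 20.2 × 4.29982 ≈ 86.86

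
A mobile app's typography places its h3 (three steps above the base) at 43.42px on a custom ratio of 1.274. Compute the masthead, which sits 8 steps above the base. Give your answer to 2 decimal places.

145.73px

The gap is 8 − (3) = 5 steps, so the factor is 1.274^5.
43.42 × 1.274⁵ = 43.42 × 3.35619 ≈ 145.726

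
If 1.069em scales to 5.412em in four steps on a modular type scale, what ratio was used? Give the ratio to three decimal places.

1.500

The ratio satisfies 1.069 × r⁴ = 5.412, so r = (5.412 / 1.069)^(1/4).
r = 5.0627^(1/4) ≈ 1.5000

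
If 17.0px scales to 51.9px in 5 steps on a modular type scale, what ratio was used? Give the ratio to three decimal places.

1.250

r⁵ = 51.9 / 17.0, so r = (51.9/17.0)^(1/5).
r = 3.0529^(1/5) ≈ 1.2501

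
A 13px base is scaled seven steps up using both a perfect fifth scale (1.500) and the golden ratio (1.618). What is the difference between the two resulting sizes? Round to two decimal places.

155.28px

Perfect fifth: 13.0 × 1.500⁷ = 222.1172px
Golden ratio: 13.0 × 1.618⁷ = 377.3922px
Difference: 377.3922 − 222.1172 = 155.2750px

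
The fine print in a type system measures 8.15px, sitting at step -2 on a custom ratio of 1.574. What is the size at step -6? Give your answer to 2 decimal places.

1.33px

8.15 ÷ 1.574⁴ = 8.15 ÷ 6.13789 ≈ 1.328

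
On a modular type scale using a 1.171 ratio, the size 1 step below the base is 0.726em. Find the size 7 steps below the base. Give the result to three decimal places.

0.726 ÷ 1.171⁶ = 0.726 ÷ 2.57835 ≈ 0.282

0.282em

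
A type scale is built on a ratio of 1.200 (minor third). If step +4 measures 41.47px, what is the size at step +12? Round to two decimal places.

41.47 × 1.200⁸ = 41.47 × 4.29982 ≈ 178.313

178.31px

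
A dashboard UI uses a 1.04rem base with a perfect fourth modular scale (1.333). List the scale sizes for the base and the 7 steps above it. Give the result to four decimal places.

Step 0: 1.04rem
Step 1: 1.04 × 1.333 = 1.3863
Step 2: 1.04 × 1.333² = 1.8480
Step 3: 1.04 × 1.333³ = 2.4633
Step 4: 1.04 × 1.333⁴ = 3.2836
Step 5: 1.04 × 1.333⁵ = 4.3771
Step 6: 1.04 × 1.333⁶ = 5.8346
Step 7: 1.04 × 1.333⁷ = 7.7776

1.0400rem, 1.3863rem, 1.8480rem, 2.4633rem, 3.2836rem, 4.3771rem, 5.8346rem, 7.7776rem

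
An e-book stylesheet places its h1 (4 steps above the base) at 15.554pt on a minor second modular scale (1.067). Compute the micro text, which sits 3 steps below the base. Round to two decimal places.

9.88pt

The gap is -3 − (4) = -7 steps, so the factor is 1.067^-7.
15.554 ÷ 1.067⁷ = 15.554 ÷ 1.57453 ≈ 9.879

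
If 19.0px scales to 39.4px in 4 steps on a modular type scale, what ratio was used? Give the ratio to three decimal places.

The ratio satisfies 19.0 × r⁴ = 39.4, so r = (39.4 / 19.0)^(1/4).
r = 2.0737^(1/4) ≈ 1.2000

1.200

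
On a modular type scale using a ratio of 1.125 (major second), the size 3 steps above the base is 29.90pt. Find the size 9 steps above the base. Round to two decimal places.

60.62pt

29.90 × 1.125⁶ = 29.90 × 2.02729 ≈ 60.616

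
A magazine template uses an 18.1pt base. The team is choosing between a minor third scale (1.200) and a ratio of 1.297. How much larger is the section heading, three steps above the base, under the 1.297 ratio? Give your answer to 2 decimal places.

Minor third: 18.1 × 1.200³ = 31.2768pt
At 1.297: 18.1 × 1.297³ = 39.4910pt
Difference: 39.4910 − 31.2768 = 8.2142pt

8.21pt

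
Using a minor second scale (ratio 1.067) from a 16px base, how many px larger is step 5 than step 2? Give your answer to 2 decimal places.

3.91px

Step 2: 16.0 × 1.067² = 18.2158px
Step 5: 16.0 × 1.067⁵ = 22.1280px
Difference: 22.1280 − 18.2158 = 3.9122px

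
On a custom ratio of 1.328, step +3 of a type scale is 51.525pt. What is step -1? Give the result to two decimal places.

The gap is -1 − (3) = -4 steps, so the factor is 1.328^-4.
51.525 ÷ 1.328⁴ = 51.525 ÷ 3.11023 ≈ 16.566

16.57pt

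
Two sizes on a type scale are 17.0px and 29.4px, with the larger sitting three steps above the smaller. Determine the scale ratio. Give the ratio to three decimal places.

r³ = 29.4 / 17.0, so r = (29.4/17.0)^(1/3).
r = 1.7294^(1/3) ≈ 1.2003

1.200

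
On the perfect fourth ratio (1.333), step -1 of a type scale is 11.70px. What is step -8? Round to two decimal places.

11.70 ÷ 1.333⁷ = 11.70 ÷ 7.47844 ≈ 1.564

1.56px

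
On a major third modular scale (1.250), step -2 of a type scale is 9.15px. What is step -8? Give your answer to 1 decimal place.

2.4px

9.15 ÷ 1.250⁶ = 9.15 ÷ 3.81470 ≈ 2.399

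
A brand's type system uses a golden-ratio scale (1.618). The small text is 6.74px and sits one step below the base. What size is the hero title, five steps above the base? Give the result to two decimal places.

6.74 × 1.618⁶ = 6.74 × 17.94201 ≈ 120.929

120.93px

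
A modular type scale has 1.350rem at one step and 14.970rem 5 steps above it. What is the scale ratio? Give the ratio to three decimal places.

r⁵ = 14.970 / 1.350, so r = (14.970/1.350)^(1/5).
r = 11.0889^(1/5) ≈ 1.6180

1.618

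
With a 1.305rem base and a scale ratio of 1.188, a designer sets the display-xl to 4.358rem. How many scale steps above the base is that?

1.188ⁿ = 4.358 / 1.305 = 3.3395
n = ln(3.3395) / ln(1.188) = 1.2058 / 0.1723 ≈ 7.00

7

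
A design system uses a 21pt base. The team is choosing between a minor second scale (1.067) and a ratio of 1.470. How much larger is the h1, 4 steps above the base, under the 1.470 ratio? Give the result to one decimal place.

Minor second: 21.0 × 1.067⁴ = 27.219pt
At 1.470: 21.0 × 1.470⁴ = 98.059pt
Difference: 98.059 − 27.219 = 70.840pt

70.8pt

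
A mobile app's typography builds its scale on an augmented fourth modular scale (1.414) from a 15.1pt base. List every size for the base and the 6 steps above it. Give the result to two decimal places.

15.10pt, 21.35pt, 30.19pt, 42.69pt, 60.36pt, 85.35pt, 120.69pt

Step 0: 15.1pt
Step 1: 15.1 × 1.414 = 21.35
Step 2: 15.1 × 1.414² = 30.19
Step 3: 15.1 × 1.414³ = 42.69
Step 4: 15.1 × 1.414⁴ = 60.36
Step 5: 15.1 × 1.414⁵ = 85.35
Step 6: 15.1 × 1.414⁶ = 120.69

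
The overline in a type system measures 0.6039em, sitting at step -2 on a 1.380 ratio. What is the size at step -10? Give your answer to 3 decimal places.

Moving from step -2 to step -10 is 8 steps down, so divide by r⁸.
0.6039 ÷ 1.380⁸ = 0.6039 ÷ 13.15324 ≈ 0.046

0.046em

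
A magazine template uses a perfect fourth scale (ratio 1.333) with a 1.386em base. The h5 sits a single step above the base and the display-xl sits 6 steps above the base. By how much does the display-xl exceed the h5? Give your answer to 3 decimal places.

5.928em

Step 1: 1.386 × 1.333 = 1.84754em
Step 6: 1.386 × 1.333⁶ = 7.77578em
Difference: 7.77578 − 1.84754 = 5.92824em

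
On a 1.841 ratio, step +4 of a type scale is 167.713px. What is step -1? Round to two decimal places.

Moving from step +4 to step -1 is 5 steps down, so divide by r⁵.
167.713 ÷ 1.841⁵ = 167.713 ÷ 21.14798 ≈ 7.930

7.93px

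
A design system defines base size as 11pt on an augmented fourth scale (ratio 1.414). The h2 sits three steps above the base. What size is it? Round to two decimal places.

31.10pt

Every step multiplies by the scale ratio.
11.0 × 1.414³ = 11.0 × 2.82715 ≈ 31.10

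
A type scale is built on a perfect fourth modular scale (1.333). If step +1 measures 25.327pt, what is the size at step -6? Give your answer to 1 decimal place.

Moving from step +1 to step -6 is 7 steps down, so divide by r⁷.
25.327 ÷ 1.333⁷ = 25.327 ÷ 7.47844 ≈ 3.387

3.4pt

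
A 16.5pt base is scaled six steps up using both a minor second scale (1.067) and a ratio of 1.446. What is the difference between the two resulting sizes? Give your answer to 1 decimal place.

Minor second: 16.5 × 1.067⁶ = 24.348pt
At 1.446: 16.5 × 1.446⁶ = 150.832pt
Difference: 150.832 − 24.348 = 126.484pt

126.5pt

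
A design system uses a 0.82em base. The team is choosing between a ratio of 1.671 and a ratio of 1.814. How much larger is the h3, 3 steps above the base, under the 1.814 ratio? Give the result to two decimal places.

1.07em

At 1.671: 0.82 × 1.671³ = 3.8260em
At 1.814: 0.82 × 1.814³ = 4.8947em
Difference: 4.8947 − 3.8260 = 1.0687em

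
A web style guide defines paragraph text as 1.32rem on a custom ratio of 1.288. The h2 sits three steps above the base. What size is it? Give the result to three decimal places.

2.820rem

A modular type scale is a geometric sequence: sizeₙ = base × rⁿ.
1.32 × 1.288³ = 1.32 × 2.13672 ≈ 2.820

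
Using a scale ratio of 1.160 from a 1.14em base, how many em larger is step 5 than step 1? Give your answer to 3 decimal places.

Step 1: 1.14 × 1.160 = 1.32240em
Step 5: 1.14 × 1.160⁵ = 2.39439em
Difference: 2.39439 − 1.32240 = 1.07199em

1.072em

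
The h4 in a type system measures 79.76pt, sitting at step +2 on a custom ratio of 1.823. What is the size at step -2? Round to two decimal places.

7.22pt

Moving from step +2 to step -2 is 4 steps down, so divide by r⁴.
79.76 ÷ 1.823⁴ = 79.76 ÷ 11.04452 ≈ 7.222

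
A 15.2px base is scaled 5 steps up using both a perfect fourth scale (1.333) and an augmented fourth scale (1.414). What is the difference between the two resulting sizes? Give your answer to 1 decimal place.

21.9px

Perfect fourth: 15.2 × 1.333⁵ = 63.973px
Augmented fourth: 15.2 × 1.414⁵ = 85.919px
Difference: 85.919 − 63.973 = 21.946px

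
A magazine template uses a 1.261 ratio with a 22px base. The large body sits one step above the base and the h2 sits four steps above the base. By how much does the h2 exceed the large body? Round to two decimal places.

Step 1: 22.0 × 1.261 = 27.7420px
Step 4: 22.0 × 1.261⁴ = 55.6267px
Difference: 55.6267 − 27.7420 = 27.8847px

27.88px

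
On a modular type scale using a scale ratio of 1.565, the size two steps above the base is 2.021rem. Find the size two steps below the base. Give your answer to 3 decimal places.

0.337rem

2.021 ÷ 1.565⁴ = 2.021 ÷ 5.99870 ≈ 0.337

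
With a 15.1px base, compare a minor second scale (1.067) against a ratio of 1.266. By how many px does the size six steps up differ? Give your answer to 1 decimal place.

Minor second: 15.1 × 1.067⁶ = 22.282px
At 1.266: 15.1 × 1.266⁶ = 62.170px
Difference: 62.170 − 22.282 = 39.888px

39.9px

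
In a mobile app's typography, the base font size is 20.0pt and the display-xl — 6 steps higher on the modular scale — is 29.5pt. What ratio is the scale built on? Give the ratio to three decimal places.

1.067

The ratio satisfies 20.0 × r⁶ = 29.5, so r = (29.5 / 20.0)^(1/6).
r = 1.4750^(1/6) ≈ 1.0669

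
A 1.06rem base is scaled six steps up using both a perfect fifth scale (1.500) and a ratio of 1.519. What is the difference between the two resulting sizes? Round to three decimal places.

Perfect fifth: 1.06 × 1.500⁶ = 12.07406rem
At 1.519: 1.06 × 1.519⁶ = 13.02124rem
Difference: 13.02124 − 12.07406 = 0.94718rem

0.947rem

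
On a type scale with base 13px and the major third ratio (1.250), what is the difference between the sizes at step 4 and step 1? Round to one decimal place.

15.5px

Step 1: 13.0 × 1.250 = 16.250px
Step 4: 13.0 × 1.250⁴ = 31.738px
Difference: 31.738 − 16.250 = 15.488px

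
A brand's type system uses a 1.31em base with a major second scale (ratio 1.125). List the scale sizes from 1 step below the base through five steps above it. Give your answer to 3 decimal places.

1.164em, 1.310em, 1.474em, 1.658em, 1.865em, 2.098em, 2.361em

Step -1: 1.31 ÷ 1.125 = 1.164
Step 0: 1.31em
Step 1: 1.31 × 1.125 = 1.474
Step 2: 1.31 × 1.125² = 1.658
Step 3: 1.31 × 1.125³ = 1.865
Step 4: 1.31 × 1.125⁴ = 2.098
Step 5: 1.31 × 1.125⁵ = 2.361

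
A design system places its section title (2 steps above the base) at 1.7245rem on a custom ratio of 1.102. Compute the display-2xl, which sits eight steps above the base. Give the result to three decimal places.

1.7245 × 1.102⁶ = 1.7245 × 1.79098 ≈ 3.089

3.089rem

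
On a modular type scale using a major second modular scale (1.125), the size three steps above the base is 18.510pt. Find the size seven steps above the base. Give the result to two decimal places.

18.510 × 1.125⁴ = 18.510 × 1.60181 ≈ 29.649

29.65pt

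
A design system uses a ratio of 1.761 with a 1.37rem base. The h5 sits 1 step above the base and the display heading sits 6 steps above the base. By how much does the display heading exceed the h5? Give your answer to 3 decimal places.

Step 1: 1.37 × 1.761 = 2.41257rem
Step 6: 1.37 × 1.761⁶ = 40.85796rem
Difference: 40.85796 − 2.41257 = 38.44539rem

38.445rem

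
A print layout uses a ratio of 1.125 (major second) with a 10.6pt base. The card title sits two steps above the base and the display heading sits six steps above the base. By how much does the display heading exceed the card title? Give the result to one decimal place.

8.1pt

Step 2: 10.6 × 1.125² = 13.416pt
Step 6: 10.6 × 1.125⁶ = 21.489pt
Difference: 21.489 − 13.416 = 8.073pt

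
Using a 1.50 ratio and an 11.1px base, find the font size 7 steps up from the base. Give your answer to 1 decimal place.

189.7px

11.1 × 1.50⁷ = 11.1 × 17.08594 ≈ 189.65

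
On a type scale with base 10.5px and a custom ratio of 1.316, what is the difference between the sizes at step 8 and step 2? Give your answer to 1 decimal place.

Step 2: 10.5 × 1.316² = 18.184px
Step 8: 10.5 × 1.316⁸ = 94.457px
Difference: 94.457 − 18.184 = 76.273px

76.3px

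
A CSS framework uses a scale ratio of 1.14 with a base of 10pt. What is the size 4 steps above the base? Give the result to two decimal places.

16.89pt

A modular type scale is a geometric sequence: sizeₙ = base × rⁿ.
10.0 × 1.14⁴ = 10.0 × 1.68896 ≈ 16.89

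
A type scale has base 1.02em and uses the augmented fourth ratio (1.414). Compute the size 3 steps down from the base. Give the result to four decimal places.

1.02 ÷ 1.414³ = 1.02 ÷ 2.82715 ≈ 0.3608

0.3608em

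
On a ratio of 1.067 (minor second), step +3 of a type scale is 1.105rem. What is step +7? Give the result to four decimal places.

1.4323rem

1.105 × 1.067⁴ = 1.105 × 1.29616 ≈ 1.4323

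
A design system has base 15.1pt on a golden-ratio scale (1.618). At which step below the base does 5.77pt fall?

2

1.618ⁿ = 15.1 / 5.77 = 2.6170
n = ln(2.6170) / ln(1.618) = 0.9620 / 0.4812 ≈ 2.00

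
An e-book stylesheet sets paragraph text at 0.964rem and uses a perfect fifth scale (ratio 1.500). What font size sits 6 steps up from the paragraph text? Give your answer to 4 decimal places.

10.9806rem

0.964 × 1.500⁶ = 0.964 × 11.39062 ≈ 10.9806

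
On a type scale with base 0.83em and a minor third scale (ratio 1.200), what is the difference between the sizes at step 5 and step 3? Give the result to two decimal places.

Step 3: 0.83 × 1.200³ = 1.4342em
Step 5: 0.83 × 1.200⁵ = 2.0653em
Difference: 2.0653 − 1.4342 = 0.6311em

0.63em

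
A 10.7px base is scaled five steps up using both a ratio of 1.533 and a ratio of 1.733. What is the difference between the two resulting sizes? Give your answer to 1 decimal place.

At 1.533: 10.7 × 1.533⁵ = 90.593px
At 1.733: 10.7 × 1.733⁵ = 167.254px
Difference: 167.254 − 90.593 = 76.661px

76.7px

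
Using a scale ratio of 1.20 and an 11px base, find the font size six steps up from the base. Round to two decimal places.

32.85px

Every step multiplies by the scale ratio.
11.0 × 1.20⁶ = 11.0 × 2.98598 ≈ 32.85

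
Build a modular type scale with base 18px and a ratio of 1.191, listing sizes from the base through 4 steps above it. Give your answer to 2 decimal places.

Step 0: 18px
Step 1: 18.0 × 1.191 = 21.44
Step 2: 18.0 × 1.191² = 25.53
Step 3: 18.0 × 1.191³ = 30.41
Step 4: 18.0 × 1.191⁴ = 36.22

18.00px, 21.44px, 25.53px, 30.41px, 36.22px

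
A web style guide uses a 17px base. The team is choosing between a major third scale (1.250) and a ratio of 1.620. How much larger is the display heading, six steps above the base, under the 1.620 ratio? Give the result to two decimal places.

242.43px

Major third: 17.0 × 1.250⁶ = 64.8499px
At 1.620: 17.0 × 1.620⁶ = 307.2833px
Difference: 307.2833 − 64.8499 = 242.4334px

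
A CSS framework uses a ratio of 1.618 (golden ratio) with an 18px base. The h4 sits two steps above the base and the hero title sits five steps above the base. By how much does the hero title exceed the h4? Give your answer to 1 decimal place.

Step 2: 18.0 × 1.618² = 47.123px
Step 5: 18.0 × 1.618⁵ = 199.602px
Difference: 199.602 − 47.123 = 152.479px

152.5px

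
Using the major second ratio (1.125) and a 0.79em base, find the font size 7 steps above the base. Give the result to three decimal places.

1.802em

Every step multiplies by the scale ratio.
0.79 × 1.125⁷ = 0.79 × 2.28070 ≈ 1.802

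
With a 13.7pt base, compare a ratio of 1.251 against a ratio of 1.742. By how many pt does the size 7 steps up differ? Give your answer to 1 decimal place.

601.2pt

At 1.251: 13.7 × 1.251⁷ = 65.693pt
At 1.742: 13.7 × 1.742⁷ = 666.895pt
Difference: 666.895 − 65.693 = 601.202pt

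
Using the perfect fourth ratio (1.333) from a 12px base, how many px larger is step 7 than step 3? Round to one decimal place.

61.3px

Step 3: 12.0 × 1.333³ = 28.423px
Step 7: 12.0 × 1.333⁷ = 89.741px
Difference: 89.741 − 28.423 = 61.318px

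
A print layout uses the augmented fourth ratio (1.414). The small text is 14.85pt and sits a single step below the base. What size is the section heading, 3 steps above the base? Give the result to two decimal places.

Moving from step -1 to step +3 is 4 steps up, so multiply by r⁴.
14.85 × 1.414⁴ = 14.85 × 3.99758 ≈ 59.364

59.36pt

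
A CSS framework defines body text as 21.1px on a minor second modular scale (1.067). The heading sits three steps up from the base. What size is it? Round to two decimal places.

Every step multiplies by the scale ratio.
21.1 × 1.067³ = 21.1 × 1.21477 ≈ 25.63

25.63px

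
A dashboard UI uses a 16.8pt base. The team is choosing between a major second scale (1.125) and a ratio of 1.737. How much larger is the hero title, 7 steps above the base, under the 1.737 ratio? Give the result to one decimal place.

Major second: 16.8 × 1.125⁷ = 38.316pt
At 1.737: 16.8 × 1.737⁷ = 801.508pt
Difference: 801.508 − 38.316 = 763.192pt

763.2pt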